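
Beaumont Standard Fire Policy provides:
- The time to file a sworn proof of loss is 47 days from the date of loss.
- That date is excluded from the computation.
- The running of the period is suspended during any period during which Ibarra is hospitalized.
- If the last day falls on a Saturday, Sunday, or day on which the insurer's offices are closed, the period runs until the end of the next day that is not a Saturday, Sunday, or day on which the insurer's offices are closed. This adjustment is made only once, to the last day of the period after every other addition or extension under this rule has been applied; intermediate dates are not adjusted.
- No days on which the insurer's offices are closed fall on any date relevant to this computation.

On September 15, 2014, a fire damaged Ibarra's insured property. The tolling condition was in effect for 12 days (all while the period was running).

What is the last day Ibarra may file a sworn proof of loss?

47 days after September 15, 2014 is November 1, 2014.
Tolling adds 12 days: November 1, 2014 + 12 days = November 13, 2014.
November 13, 2014 is a Thursday and not a day on which the insurer's offices are closed, so no extension applies.

November 13, 2014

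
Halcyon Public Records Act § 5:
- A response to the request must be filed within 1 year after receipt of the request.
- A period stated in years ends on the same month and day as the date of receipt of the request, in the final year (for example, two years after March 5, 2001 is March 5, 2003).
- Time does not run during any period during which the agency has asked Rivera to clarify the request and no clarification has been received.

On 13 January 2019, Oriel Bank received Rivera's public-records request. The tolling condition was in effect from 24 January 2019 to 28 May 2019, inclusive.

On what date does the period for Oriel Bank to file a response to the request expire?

May 17, 2020

1 year after 13 January 2019 is January 13, 2020.
From January 24, 2019 through May 28, 2019 inclusive is 125 days; tolling adds 125 days: January 13, 2020 + 125 days = May 17, 2020.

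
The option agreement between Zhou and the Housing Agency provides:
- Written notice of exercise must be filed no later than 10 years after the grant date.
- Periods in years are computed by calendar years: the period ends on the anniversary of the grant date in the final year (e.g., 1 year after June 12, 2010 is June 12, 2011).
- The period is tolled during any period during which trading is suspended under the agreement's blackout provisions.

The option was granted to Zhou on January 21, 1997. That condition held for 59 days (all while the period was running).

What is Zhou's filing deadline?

10 years after January 21, 1997 is January 21, 2007.
Tolling adds 59 days: January 21, 2007 + 59 days = March 21, 2007.

March 21, 2007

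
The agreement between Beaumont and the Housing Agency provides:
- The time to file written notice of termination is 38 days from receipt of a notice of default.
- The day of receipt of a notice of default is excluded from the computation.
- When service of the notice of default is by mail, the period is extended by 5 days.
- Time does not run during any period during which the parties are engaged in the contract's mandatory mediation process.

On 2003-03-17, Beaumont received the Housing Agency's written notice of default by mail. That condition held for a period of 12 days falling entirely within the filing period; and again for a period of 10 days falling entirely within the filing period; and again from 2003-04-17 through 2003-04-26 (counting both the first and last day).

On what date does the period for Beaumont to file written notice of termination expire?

May 31, 2003

38 days after 2003-03-17 is April 24, 2003.
Service was by mail, adding 5 days: April 24, 2003 + 5 days = April 29, 2003.
Tolling adds 12 days: April 29, 2003 + 12 days = May 11, 2003.
Tolling adds 10 days: May 11, 2003 + 10 days = May 21, 2003.
From April 17, 2003 through April 26, 2003 inclusive is 10 days; tolling adds 10 days: May 21, 2003 + 10 days = May 31, 2003.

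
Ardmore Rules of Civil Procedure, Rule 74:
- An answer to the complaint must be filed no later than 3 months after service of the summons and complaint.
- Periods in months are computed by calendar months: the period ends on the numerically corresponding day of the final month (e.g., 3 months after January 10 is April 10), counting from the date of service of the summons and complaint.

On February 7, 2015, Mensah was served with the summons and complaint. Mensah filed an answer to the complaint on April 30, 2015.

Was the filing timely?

3 months after February 7, 2015 is May 7, 2015.
The deadline is May 7, 2015; the filing on April 30, 2015 is on or before that date.

Yes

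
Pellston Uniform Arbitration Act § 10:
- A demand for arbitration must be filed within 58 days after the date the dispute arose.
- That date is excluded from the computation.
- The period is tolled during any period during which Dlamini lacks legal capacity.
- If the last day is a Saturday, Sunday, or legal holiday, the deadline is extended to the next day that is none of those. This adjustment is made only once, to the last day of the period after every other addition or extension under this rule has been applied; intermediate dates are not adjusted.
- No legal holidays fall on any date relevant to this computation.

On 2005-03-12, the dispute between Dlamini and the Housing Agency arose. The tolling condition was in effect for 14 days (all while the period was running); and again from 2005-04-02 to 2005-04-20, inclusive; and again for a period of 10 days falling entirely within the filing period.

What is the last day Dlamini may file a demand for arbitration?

June 21, 2005

58 days after 2005-03-12 is May 9, 2005.
Tolling adds 14 days: May 9, 2005 + 14 days = May 23, 2005.
From April 2, 2005 through April 20, 2005 inclusive is 19 days; tolling adds 19 days: May 23, 2005 + 19 days = June 11, 2005.
Tolling adds 10 days: June 11, 2005 + 10 days = June 21, 2005.
June 21, 2005 is a Tuesday and not a legal holiday, so no extension applies.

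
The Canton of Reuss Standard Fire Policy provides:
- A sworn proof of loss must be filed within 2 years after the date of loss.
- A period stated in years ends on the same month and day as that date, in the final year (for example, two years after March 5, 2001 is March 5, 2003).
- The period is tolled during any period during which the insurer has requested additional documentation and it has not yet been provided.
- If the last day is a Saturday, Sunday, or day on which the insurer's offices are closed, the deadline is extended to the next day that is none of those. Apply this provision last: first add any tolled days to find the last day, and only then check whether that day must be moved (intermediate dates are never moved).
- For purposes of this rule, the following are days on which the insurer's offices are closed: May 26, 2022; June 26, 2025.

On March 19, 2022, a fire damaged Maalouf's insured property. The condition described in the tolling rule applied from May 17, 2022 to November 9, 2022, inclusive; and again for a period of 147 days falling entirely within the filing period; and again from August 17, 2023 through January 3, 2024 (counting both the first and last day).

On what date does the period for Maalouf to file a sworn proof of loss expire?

June 27, 2025

2 years after March 19, 2022 is March 19, 2024.
From May 17, 2022 through November 9, 2022 inclusive is 177 days; tolling adds 177 days: March 19, 2024 + 177 days = September 12, 2024.
Tolling adds 147 days: September 12, 2024 + 147 days = February 6, 2025.
From August 17, 2023 through January 3, 2024 inclusive is 140 days; tolling adds 140 days: February 6, 2025 + 140 days = June 26, 2025.
June 26, 2025 is a listed holiday. The next qualifying day is June 27, 2025.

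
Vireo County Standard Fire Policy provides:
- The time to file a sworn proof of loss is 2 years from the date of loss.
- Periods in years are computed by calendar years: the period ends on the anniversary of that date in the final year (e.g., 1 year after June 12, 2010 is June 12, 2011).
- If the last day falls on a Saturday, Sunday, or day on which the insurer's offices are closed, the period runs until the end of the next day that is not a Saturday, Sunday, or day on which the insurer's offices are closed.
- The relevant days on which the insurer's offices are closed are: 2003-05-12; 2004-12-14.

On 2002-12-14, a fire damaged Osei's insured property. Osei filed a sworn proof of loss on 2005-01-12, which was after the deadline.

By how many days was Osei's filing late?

28 days

2 years after 2002-12-14 is December 14, 2004.
December 14, 2004 is a listed holiday. The next qualifying day is December 15, 2004.
The deadline is December 15, 2004; from December 15, 2004 to January 12, 2005 is 28 days.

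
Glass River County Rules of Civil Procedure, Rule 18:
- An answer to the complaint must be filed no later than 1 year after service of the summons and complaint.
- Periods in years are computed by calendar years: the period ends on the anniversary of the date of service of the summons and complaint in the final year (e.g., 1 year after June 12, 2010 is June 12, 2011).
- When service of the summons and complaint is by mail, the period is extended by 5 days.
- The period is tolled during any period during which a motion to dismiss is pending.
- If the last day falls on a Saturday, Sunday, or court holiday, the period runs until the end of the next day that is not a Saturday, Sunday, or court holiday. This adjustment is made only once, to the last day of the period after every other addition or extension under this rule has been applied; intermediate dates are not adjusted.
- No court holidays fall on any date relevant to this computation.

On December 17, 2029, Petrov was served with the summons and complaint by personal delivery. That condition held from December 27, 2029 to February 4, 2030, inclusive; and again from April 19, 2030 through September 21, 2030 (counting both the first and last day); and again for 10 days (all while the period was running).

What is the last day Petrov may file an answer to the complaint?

July 11, 2031

1 year after December 17, 2029 is December 17, 2030.
Service was not by mail, so no mail extension applies.
From December 27, 2029 through February 4, 2030 inclusive is 40 days; tolling adds 40 days: December 17, 2030 + 40 days = January 26, 2031.
From April 19, 2030 through September 21, 2030 inclusive is 156 days; tolling adds 156 days: January 26, 2031 + 156 days = July 1, 2031.
Tolling adds 10 days: July 1, 2031 + 10 days = July 11, 2031.
July 11, 2031 is a Friday and not a court holiday, so no extension applies.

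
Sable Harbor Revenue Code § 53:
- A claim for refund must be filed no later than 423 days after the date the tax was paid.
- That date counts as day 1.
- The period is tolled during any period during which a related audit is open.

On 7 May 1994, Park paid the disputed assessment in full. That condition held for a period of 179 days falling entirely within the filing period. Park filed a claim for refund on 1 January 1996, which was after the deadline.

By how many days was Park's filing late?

3 days

Counting 7 May 1994 as day 1, day 423 is July 3, 1995.
Tolling adds 179 days: July 3, 1995 + 179 days = December 29, 1995.
The deadline is December 29, 1995; from December 29, 1995 to January 1, 1996 is 3 days.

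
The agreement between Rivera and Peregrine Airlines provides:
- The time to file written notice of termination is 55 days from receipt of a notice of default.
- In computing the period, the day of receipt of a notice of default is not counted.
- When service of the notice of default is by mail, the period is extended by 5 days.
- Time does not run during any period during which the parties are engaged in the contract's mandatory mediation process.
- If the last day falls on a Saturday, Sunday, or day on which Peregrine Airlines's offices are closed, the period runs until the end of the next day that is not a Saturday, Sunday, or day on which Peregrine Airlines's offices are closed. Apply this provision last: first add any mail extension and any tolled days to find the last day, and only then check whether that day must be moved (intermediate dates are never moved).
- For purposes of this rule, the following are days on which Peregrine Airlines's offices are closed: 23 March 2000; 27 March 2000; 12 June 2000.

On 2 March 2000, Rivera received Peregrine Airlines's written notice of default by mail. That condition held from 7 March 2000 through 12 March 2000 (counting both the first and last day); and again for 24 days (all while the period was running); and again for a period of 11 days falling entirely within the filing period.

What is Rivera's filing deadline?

June 13, 2000

55 days after 2 March 2000 is April 26, 2000.
Service was by mail, adding 5 days: April 26, 2000 + 5 days = May 1, 2000.
From March 7, 2000 through March 12, 2000 inclusive is 6 days; tolling adds 6 days: May 1, 2000 + 6 days = May 7, 2000.
Tolling adds 24 days: May 7, 2000 + 24 days = May 31, 2000.
Tolling adds 11 days: May 31, 2000 + 11 days = June 11, 2000.
June 11, 2000 is Sunday; June 12, 2000 is a listed holiday. The next qualifying day is June 13, 2000.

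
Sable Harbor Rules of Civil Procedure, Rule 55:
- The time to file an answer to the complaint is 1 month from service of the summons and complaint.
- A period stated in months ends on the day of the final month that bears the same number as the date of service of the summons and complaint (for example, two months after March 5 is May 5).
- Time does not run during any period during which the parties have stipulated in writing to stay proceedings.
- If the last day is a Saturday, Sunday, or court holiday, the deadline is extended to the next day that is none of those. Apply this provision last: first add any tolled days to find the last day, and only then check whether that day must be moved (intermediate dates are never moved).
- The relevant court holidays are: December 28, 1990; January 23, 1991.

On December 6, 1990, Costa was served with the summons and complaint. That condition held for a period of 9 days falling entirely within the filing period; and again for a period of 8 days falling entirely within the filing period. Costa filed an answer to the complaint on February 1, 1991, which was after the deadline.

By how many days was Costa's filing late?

1 month after December 6, 1990 is January 6, 1991.
Tolling adds 9 days: January 6, 1991 + 9 days = January 15, 1991.
Tolling adds 8 days: January 15, 1991 + 8 days = January 23, 1991.
January 23, 1991 is a listed holiday. The next qualifying day is January 24, 1991.
The deadline is January 24, 1991; from January 24, 1991 to February 1, 1991 is 8 days.

8 days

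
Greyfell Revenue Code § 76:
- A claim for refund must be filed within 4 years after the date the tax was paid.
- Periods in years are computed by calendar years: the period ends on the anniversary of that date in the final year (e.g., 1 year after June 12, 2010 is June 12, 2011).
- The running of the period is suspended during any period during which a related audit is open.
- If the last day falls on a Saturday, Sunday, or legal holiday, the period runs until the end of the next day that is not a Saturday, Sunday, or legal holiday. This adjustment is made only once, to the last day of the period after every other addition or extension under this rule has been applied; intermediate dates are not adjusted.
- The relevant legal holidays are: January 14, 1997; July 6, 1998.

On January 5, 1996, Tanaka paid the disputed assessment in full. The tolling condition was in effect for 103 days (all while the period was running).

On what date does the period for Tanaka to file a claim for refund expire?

April 17, 2000

4 years after January 5, 1996 is January 5, 2000.
Tolling adds 103 days: January 5, 2000 + 103 days = April 17, 2000.
April 17, 2000 is a Monday and not a legal holiday, so no extension applies.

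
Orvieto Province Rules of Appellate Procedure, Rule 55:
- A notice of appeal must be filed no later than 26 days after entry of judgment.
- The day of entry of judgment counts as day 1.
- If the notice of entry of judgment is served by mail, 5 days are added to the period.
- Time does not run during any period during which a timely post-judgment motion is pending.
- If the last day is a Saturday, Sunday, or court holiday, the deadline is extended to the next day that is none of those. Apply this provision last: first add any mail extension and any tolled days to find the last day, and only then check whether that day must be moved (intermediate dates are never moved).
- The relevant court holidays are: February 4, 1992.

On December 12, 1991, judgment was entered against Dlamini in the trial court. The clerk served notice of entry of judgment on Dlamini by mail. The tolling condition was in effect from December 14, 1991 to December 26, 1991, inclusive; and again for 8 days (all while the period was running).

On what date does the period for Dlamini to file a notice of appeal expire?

Counting December 12, 1991 as day 1, day 26 is January 6, 1992.
Service was by mail, adding 5 days: January 6, 1992 + 5 days = January 11, 1992.
From December 14, 1991 through December 26, 1991 inclusive is 13 days; tolling adds 13 days: January 11, 1992 + 13 days = January 24, 1992.
Tolling adds 8 days: January 24, 1992 + 8 days = February 1, 1992.
February 1, 1992 is Saturday; February 2, 1992 is Sunday. The next qualifying day is February 3, 1992.

February 3, 1992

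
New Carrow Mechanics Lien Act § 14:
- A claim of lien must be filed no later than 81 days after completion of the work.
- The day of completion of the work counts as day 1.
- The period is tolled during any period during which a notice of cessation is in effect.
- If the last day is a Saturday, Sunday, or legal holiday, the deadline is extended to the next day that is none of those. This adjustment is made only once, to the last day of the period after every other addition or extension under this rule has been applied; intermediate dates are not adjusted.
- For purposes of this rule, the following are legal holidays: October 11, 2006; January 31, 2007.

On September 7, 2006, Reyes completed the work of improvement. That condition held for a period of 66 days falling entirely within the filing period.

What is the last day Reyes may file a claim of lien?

February 1, 2007

Counting September 7, 2006 as day 1, day 81 is November 26, 2006.
Tolling adds 66 days: November 26, 2006 + 66 days = January 31, 2007.
January 31, 2007 is a listed holiday. The next qualifying day is February 1, 2007.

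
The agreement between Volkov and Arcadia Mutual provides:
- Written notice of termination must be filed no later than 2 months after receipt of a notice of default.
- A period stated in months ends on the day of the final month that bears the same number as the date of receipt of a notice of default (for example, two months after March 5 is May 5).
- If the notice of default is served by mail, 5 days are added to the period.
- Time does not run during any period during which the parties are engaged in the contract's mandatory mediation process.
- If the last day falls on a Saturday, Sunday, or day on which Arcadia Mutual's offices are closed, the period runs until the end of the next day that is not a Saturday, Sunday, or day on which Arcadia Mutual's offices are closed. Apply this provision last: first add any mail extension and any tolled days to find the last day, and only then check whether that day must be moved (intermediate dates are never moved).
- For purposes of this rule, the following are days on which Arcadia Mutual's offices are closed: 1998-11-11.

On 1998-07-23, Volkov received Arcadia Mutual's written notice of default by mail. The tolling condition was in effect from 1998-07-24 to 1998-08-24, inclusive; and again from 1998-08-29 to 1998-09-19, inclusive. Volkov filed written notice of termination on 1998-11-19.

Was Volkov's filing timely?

2 months after 1998-07-23 is September 23, 1998.
Service was by mail, adding 5 days: September 23, 1998 + 5 days = September 28, 1998.
From July 24, 1998 through August 24, 1998 inclusive is 32 days; tolling adds 32 days: September 28, 1998 + 32 days = October 30, 1998.
From August 29, 1998 through September 19, 1998 inclusive is 22 days; tolling adds 22 days: October 30, 1998 + 22 days = November 21, 1998.
November 21, 1998 is Saturday; November 22, 1998 is Sunday. The next qualifying day is November 23, 1998.
The deadline is November 23, 1998; the filing on November 19, 1998 is on or before that date.

Yes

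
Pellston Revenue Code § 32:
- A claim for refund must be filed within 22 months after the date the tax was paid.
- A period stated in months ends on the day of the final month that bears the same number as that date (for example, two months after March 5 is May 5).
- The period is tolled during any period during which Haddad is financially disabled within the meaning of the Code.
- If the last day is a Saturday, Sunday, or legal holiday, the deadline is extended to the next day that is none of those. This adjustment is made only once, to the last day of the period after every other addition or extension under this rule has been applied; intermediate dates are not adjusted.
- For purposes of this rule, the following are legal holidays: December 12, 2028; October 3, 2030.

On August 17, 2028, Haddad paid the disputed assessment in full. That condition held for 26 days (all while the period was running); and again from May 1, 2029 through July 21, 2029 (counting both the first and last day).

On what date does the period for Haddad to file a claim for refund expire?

22 months after August 17, 2028 is June 17, 2030.
Tolling adds 26 days: June 17, 2030 + 26 days = July 13, 2030.
From May 1, 2029 through July 21, 2029 inclusive is 82 days; tolling adds 82 days: July 13, 2030 + 82 days = October 3, 2030.
October 3, 2030 is a listed holiday. The next qualifying day is October 4, 2030.

October 4, 2030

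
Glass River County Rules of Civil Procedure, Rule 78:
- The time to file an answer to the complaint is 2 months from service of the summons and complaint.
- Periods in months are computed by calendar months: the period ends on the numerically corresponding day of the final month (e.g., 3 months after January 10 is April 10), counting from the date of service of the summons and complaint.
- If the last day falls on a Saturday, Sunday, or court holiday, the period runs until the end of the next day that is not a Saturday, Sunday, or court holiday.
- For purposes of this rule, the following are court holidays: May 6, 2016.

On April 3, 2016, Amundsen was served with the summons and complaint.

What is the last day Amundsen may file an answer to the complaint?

June 3, 2016

2 months after April 3, 2016 is June 3, 2016.
June 3, 2016 is a Friday and not a court holiday, so no extension applies.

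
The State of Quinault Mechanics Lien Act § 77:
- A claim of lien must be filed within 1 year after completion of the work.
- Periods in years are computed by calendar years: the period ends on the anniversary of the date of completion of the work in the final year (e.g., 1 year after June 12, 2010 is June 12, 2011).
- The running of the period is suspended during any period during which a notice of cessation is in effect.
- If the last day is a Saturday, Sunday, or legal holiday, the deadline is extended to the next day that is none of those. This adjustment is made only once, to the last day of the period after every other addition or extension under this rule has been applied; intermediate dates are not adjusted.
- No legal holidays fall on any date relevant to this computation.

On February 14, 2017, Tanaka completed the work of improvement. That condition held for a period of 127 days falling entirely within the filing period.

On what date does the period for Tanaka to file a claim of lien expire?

June 21, 2018

1 year after February 14, 2017 is February 14, 2018.
Tolling adds 127 days: February 14, 2018 + 127 days = June 21, 2018.
June 21, 2018 is a Thursday and not a legal holiday, so no extension applies.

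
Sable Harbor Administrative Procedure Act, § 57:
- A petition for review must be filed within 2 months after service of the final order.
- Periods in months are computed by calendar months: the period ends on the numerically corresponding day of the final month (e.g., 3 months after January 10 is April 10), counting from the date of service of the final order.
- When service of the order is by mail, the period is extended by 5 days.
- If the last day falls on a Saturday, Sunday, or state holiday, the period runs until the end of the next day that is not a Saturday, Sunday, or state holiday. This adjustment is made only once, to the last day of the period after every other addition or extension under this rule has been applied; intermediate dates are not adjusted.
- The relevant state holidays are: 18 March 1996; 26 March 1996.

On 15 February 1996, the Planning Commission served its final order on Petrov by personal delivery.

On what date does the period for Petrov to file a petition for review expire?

2 months after 15 February 1996 is April 15, 1996.
Service was not by mail, so no mail extension applies.
April 15, 1996 is a Monday and not a state holiday, so no extension applies.

April 15, 1996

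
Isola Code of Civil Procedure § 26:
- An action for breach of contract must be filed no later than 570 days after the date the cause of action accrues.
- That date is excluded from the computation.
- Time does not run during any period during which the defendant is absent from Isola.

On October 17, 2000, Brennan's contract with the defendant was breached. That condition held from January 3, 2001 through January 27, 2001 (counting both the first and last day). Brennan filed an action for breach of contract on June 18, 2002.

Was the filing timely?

570 days after October 17, 2000 is May 10, 2002.
From January 3, 2001 through January 27, 2001 inclusive is 25 days; tolling adds 25 days: May 10, 2002 + 25 days = June 4, 2002.
The deadline is June 4, 2002; the filing on June 18, 2002 is after that date.

No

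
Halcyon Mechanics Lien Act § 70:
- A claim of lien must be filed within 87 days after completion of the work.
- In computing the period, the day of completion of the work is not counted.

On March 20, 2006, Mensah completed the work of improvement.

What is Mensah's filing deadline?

June 15, 2006

87 days after March 20, 2006 is June 15, 2006.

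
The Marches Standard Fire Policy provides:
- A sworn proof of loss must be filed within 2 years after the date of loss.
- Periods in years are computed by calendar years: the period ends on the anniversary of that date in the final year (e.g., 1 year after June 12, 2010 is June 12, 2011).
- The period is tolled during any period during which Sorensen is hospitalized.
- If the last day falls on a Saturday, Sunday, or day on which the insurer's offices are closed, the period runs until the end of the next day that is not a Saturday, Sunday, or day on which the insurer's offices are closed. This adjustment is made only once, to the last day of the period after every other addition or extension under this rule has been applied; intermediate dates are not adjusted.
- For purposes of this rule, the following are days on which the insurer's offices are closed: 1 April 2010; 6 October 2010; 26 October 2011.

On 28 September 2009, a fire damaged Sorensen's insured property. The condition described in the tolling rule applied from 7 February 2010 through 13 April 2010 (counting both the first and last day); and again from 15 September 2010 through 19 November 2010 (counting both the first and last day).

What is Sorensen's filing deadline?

February 7, 2012

2 years after 28 September 2009 is September 28, 2011.
From February 7, 2010 through April 13, 2010 inclusive is 66 days; tolling adds 66 days: September 28, 2011 + 66 days = December 3, 2011.
From September 15, 2010 through November 19, 2010 inclusive is 66 days; tolling adds 66 days: December 3, 2011 + 66 days = February 7, 2012.
February 7, 2012 is a Tuesday and not a day on which the insurer's offices are closed, so no extension applies.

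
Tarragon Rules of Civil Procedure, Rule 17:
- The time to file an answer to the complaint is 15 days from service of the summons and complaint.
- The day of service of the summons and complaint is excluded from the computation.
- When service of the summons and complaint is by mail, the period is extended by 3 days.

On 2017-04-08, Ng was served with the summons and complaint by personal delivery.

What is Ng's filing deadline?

April 23, 2017

15 days after 2017-04-08 is April 23, 2017.
Service was not by mail, so no mail extension applies.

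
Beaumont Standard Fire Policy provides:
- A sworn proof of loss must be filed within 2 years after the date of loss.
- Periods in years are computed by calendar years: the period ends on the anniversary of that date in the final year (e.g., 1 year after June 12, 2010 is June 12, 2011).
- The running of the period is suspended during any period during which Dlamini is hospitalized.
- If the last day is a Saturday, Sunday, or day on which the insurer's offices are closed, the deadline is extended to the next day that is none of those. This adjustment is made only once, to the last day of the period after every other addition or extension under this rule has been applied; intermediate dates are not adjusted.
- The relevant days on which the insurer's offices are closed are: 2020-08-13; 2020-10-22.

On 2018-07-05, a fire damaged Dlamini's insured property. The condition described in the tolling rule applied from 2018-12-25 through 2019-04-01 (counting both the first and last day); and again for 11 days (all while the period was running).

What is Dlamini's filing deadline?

October 23, 2020

2 years after 2018-07-05 is July 5, 2020.
From December 25, 2018 through April 1, 2019 inclusive is 98 days; tolling adds 98 days: July 5, 2020 + 98 days = October 11, 2020.
Tolling adds 11 days: October 11, 2020 + 11 days = October 22, 2020.
October 22, 2020 is a listed holiday. The next qualifying day is October 23, 2020.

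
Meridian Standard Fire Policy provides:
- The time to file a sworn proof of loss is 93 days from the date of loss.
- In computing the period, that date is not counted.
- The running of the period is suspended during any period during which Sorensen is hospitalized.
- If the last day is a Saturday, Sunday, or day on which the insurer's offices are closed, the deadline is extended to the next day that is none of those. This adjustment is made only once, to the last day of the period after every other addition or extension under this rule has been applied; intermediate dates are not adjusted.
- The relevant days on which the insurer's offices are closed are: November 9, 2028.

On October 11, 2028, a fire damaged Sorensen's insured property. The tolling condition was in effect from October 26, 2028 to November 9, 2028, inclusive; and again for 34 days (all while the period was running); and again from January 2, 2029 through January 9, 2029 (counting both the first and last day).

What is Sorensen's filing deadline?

93 days after October 11, 2028 is January 12, 2029.
From October 26, 2028 through November 9, 2028 inclusive is 15 days; tolling adds 15 days: January 12, 2029 + 15 days = January 27, 2029.
Tolling adds 34 days: January 27, 2029 + 34 days = March 2, 2029.
From January 2, 2029 through January 9, 2029 inclusive is 8 days; tolling adds 8 days: March 2, 2029 + 8 days = March 10, 2029.
March 10, 2029 is Saturday; March 11, 2029 is Sunday. The next qualifying day is March 12, 2029.

March 12, 2029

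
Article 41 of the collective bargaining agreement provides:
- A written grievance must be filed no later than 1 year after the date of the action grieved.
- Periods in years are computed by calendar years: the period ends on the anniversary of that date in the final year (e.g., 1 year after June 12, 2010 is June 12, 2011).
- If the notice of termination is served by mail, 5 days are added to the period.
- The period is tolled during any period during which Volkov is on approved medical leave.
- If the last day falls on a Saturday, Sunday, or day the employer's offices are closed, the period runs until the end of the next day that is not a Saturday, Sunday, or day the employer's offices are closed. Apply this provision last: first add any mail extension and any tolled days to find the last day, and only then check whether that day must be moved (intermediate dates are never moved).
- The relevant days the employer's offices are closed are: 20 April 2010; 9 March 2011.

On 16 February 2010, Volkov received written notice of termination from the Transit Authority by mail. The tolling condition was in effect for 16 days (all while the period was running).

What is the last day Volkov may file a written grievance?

March 10, 2011

1 year after 16 February 2010 is February 16, 2011.
Service was by mail, adding 5 days: February 16, 2011 + 5 days = February 21, 2011.
Tolling adds 16 days: February 21, 2011 + 16 days = March 9, 2011.
March 9, 2011 is a listed holiday. The next qualifying day is March 10, 2011.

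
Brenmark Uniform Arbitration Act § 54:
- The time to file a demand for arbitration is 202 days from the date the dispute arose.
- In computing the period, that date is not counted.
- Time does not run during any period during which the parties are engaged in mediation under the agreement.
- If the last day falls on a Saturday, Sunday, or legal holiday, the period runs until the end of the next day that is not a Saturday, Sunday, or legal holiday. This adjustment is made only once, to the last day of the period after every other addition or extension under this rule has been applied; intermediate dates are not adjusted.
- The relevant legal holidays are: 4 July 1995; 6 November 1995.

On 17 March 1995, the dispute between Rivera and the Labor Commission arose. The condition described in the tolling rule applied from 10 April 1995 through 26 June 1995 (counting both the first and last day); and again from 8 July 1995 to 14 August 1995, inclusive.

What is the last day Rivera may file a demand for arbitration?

January 29, 1996

202 days after 17 March 1995 is October 5, 1995.
From April 10, 1995 through June 26, 1995 inclusive is 78 days; tolling adds 78 days: October 5, 1995 + 78 days = December 22, 1995.
From July 8, 1995 through August 14, 1995 inclusive is 38 days; tolling adds 38 days: December 22, 1995 + 38 days = January 29, 1996.
January 29, 1996 is a Monday and not a legal holiday, so no extension applies.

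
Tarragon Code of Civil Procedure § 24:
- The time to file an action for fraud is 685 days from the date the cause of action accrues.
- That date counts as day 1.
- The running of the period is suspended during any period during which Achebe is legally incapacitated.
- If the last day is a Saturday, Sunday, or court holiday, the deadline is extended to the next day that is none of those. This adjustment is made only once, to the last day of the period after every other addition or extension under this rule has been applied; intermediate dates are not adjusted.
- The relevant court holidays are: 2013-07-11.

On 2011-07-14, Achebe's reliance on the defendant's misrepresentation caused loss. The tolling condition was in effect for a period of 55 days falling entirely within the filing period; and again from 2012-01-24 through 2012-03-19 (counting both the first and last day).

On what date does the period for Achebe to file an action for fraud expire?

Counting 2011-07-14 as day 1, day 685 is May 28, 2013.
Tolling adds 55 days: May 28, 2013 + 55 days = July 22, 2013.
From January 24, 2012 through March 19, 2012 inclusive is 56 days; tolling adds 56 days: July 22, 2013 + 56 days = September 16, 2013.
September 16, 2013 is a Monday and not a court holiday, so no extension applies.

September 16, 2013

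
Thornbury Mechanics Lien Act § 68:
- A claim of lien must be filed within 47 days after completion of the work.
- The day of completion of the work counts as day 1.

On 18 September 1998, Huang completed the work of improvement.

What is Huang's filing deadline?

November 3, 1998

Counting 18 September 1998 as day 1, day 47 is November 3, 1998.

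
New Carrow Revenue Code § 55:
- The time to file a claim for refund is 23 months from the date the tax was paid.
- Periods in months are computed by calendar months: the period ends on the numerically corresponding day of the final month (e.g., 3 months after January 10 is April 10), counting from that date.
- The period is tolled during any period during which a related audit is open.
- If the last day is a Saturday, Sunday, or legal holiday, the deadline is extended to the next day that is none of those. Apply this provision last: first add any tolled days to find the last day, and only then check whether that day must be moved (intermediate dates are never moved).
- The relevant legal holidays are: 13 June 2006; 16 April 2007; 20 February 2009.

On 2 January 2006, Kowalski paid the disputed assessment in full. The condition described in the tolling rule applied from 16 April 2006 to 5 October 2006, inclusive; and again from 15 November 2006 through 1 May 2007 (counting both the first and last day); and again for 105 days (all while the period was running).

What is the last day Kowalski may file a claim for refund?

23 months after 2 January 2006 is December 2, 2007.
From April 16, 2006 through October 5, 2006 inclusive is 173 days; tolling adds 173 days: December 2, 2007 + 173 days = May 23, 2008.
From November 15, 2006 through May 1, 2007 inclusive is 168 days; tolling adds 168 days: May 23, 2008 + 168 days = November 7, 2008.
Tolling adds 105 days: November 7, 2008 + 105 days = February 20, 2009.
February 20, 2009 is a listed holiday; February 21, 2009 is Saturday; February 22, 2009 is Sunday. The next qualifying day is February 23, 2009.

February 23, 2009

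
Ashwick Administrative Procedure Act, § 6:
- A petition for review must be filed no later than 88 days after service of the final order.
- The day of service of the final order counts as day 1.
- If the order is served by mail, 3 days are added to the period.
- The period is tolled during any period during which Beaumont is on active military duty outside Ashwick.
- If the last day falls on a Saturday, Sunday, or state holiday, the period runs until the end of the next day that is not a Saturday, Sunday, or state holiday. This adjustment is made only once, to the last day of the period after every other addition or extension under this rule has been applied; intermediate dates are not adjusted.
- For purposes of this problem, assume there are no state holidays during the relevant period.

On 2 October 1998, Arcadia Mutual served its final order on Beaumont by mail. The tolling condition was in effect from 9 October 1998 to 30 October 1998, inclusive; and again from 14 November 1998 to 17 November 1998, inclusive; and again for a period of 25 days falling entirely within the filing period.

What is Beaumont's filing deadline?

February 22, 1999

Counting 2 October 1998 as day 1, day 88 is December 28, 1998.
Service was by mail, adding 3 days: December 28, 1998 + 3 days = December 31, 1998.
From October 9, 1998 through October 30, 1998 inclusive is 22 days; tolling adds 22 days: December 31, 1998 + 22 days = January 22, 1999.
From November 14, 1998 through November 17, 1998 inclusive is 4 days; tolling adds 4 days: January 22, 1999 + 4 days = January 26, 1999.
Tolling adds 25 days: January 26, 1999 + 25 days = February 20, 1999.
February 20, 1999 is Saturday; February 21, 1999 is Sunday. The next qualifying day is February 22, 1999.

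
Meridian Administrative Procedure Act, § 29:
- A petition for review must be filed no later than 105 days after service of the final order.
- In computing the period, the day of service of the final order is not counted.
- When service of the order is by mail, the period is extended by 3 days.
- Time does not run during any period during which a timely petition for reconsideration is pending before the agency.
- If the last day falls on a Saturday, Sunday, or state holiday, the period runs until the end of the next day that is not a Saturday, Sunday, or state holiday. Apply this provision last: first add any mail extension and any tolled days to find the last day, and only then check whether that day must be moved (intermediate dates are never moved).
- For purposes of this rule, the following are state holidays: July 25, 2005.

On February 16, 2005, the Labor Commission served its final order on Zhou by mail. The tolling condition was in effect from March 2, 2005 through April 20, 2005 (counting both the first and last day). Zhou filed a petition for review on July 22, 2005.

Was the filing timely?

Yes

105 days after February 16, 2005 is June 1, 2005.
Service was by mail, adding 3 days: June 1, 2005 + 3 days = June 4, 2005.
From March 2, 2005 through April 20, 2005 inclusive is 50 days; tolling adds 50 days: June 4, 2005 + 50 days = July 24, 2005.
July 24, 2005 is Sunday; July 25, 2005 is a listed holiday. The next qualifying day is July 26, 2005.
The deadline is July 26, 2005; the filing on July 22, 2005 is on or before that date.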